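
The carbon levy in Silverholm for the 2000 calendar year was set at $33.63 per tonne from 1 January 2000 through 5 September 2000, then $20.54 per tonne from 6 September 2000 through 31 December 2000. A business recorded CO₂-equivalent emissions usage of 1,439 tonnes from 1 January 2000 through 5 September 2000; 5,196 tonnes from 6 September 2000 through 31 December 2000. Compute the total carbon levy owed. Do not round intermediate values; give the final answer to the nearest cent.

$155119.41

1 January – 5 September 2000: 1,439 tonnes at $33.63/tonne → $48393.57
6 September – 31 December 2000: 5,196 tonnes at $20.54/tonne → $106725.84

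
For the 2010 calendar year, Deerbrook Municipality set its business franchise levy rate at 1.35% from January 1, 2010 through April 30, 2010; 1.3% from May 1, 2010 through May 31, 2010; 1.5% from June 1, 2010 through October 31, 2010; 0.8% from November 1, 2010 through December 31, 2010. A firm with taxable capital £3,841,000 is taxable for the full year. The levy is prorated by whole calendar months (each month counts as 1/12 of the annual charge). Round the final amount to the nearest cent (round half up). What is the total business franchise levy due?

£50,573.17

January 1 – April 30, 2010: 4 months at 1.35% → £3,841,000 × 1.35% × 4/12 = £17,284.5000
May 1 – May 31, 2010: 1 month at 1.3% → £3,841,000 × 1.3% × 1/12 = £4,161.0833
June 1 – October 31, 2010: 5 months at 1.5% → £3,841,000 × 1.5% × 5/12 = £24,006.2500
November 1 – December 31, 2010: 2 months at 0.8% → £3,841,000 × 0.8% × 2/12 = £5,121.3333
Total = £50,573.1667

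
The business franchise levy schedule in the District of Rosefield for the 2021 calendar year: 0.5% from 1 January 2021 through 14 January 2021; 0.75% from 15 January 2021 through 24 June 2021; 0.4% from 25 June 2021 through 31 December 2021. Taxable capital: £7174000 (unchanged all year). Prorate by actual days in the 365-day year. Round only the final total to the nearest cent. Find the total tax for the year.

£40046.64

1 January – 14 January 2021: 14 days at 0.5% → £7174000 × 0.5% × 14/365 = £1375.8356
15 January – 24 June 2021: 161 days at 0.75% → £7174000 × 0.75% × 161/365 = £23733.1644
25 June – 31 December 2021: 190 days at 0.4% → £7174000 × 0.4% × 190/365 = £14937.6438
Total = £40046.6438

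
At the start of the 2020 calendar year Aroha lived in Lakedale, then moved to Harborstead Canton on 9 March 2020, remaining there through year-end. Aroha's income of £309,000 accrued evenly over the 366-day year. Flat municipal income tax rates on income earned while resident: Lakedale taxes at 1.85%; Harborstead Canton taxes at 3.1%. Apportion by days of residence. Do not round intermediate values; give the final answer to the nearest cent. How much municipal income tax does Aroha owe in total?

£8,861.38

Lakedale, 1 January – 8 March 2020: 68 days → £309,000 × 1.85% × 68/366 = £1,062.0820
Harborstead Canton, 9 March – 31 December 2020: 298 days → £309,000 × 3.1% × 298/366 = £7,799.2951
Total = £8,861.3770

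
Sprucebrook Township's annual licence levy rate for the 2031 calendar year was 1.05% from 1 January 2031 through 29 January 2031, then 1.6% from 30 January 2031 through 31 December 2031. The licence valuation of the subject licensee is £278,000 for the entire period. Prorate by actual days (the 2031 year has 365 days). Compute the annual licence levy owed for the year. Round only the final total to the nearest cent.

1 January – 29 January 2031: 29 days at 1.05% → £278,000 × 1.05% × 29/365 = £231.9205
30 January – 31 December 2031: 336 days at 1.6% → £278,000 × 1.6% × 336/365 = £4,094.5973
Total = £4,326.5178

£4,326.52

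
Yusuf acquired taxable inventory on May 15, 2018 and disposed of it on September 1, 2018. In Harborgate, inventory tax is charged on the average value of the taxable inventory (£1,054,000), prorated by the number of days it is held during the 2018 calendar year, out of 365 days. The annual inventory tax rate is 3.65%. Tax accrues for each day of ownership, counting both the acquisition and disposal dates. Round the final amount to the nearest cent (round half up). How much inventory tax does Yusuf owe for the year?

£11,594.00

Days held (May 15 – September 1, 2018): 110 out of 365
Tax = £1,054,000 × 3.65% × 110/365 = £11,594.0000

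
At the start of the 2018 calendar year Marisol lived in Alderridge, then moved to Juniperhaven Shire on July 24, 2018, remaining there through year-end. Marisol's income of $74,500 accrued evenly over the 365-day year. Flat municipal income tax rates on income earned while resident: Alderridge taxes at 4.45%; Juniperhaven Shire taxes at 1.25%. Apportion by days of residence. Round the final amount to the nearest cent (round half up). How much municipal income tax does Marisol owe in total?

$2,263.68

Alderridge, January 1 – July 23, 2018: 204 days → $74,500 × 4.45% × 204/365 = $1,852.9068
Juniperhaven Shire, July 24 – December 31, 2018: 161 days → $74,500 × 1.25% × 161/365 = $410.7705
Total = $2,263.6774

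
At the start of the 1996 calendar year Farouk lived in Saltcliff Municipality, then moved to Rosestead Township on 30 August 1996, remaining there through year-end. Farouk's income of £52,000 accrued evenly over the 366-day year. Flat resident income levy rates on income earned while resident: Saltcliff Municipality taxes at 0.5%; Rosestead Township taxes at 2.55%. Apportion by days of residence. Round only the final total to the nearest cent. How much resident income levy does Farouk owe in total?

Saltcliff Municipality, 1 January – 29 August 1996: 242 days → £52,000 × 0.5% × 242/366 = £171.9126
Rosestead Township, 30 August – 31 December 1996: 124 days → £52,000 × 2.55% × 124/366 = £449.2459
Total = £621.1585

£621.16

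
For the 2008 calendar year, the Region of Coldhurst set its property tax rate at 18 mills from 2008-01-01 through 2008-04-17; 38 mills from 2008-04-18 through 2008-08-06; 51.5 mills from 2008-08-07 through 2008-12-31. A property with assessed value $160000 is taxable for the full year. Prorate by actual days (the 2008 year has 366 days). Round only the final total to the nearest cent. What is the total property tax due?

2008-01-01 to 2008-04-17: 108 days at 18 mills → $160000 × 1.8% × 108/366 = $849.8361
2008-04-18 to 2008-08-06: 111 days at 38 mills → $160000 × 3.8% × 111/366 = $1843.9344
2008-08-07 to 2008-12-31: 147 days at 51.5 mills → $160000 × 5.15% × 147/366 = $3309.5082
Total = $6003.2787

$6003.28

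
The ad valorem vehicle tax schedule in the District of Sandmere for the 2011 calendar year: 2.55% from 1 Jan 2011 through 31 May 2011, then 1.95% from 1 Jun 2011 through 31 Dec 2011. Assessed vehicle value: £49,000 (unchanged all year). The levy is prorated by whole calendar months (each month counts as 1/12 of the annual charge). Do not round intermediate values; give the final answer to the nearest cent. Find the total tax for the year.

1 Jan – 31 May 2011: 5 months at 2.55% → £49,000 × 2.55% × 5/12 = £520.6250
1 Jun – 31 Dec 2011: 7 months at 1.95% → £49,000 × 1.95% × 7/12 = £557.3750
Total = £1,078.0000

£1,078.00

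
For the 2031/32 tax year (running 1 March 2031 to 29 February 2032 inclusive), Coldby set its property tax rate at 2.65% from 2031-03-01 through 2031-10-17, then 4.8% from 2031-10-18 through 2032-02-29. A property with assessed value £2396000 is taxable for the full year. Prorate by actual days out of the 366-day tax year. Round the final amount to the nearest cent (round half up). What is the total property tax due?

2031-03-01 to 2031-10-17: 231 days at 2.65% → £2396000 × 2.65% × 231/366 = £40074.0820
2031-10-18 to 2032-02-29: 135 days at 4.8% → £2396000 × 4.8% × 135/366 = £42420.9836
Total = £82495.0656

£82495.07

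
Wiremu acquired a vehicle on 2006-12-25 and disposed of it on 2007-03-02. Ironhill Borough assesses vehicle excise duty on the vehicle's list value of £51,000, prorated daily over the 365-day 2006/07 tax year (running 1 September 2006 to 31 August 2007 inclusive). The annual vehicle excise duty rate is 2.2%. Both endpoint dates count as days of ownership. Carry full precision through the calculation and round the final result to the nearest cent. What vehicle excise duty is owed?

Days held (2006-12-25 to 2007-03-02): 68 out of 365
Tax = £51,000 × 2.2% × 68/365 = £209.0301

£209.03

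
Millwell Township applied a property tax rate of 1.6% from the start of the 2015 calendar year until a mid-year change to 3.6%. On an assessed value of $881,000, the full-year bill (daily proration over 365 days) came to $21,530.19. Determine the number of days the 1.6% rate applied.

Let d = days at the first rate; then 365 − d days at the second rate.
$881,000 × [1.6%·d + 3.6%·(365−d)] / 365 = $21,530.19
Solving gives d = 211, so the new rate took effect on 31 July 2015.

211 days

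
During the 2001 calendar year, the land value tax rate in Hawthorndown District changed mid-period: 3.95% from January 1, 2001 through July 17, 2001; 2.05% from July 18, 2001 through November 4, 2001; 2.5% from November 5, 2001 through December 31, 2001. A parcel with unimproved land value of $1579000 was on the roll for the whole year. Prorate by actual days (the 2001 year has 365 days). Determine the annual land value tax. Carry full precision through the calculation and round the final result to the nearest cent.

$49753.64

January 1 – July 17, 2001: 198 days at 3.95% → $1579000 × 3.95% × 198/365 = $33833.8603
July 18 – November 4, 2001: 110 days at 2.05% → $1579000 × 2.05% × 110/365 = $9755.1918
November 5 – December 31, 2001: 57 days at 2.5% → $1579000 × 2.5% × 57/365 = $6164.5890
Total = $49753.6411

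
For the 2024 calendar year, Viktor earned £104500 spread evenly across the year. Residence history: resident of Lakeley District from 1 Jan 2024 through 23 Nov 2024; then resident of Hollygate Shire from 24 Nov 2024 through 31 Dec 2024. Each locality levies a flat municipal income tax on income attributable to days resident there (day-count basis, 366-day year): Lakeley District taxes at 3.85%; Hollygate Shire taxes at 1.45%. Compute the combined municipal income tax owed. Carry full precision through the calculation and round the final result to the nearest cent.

£3762.86

Lakeley District, 1 Jan – 23 Nov 2024: 328 days → £104500 × 3.85% × 328/366 = £3605.5355
Hollygate Shire, 24 Nov – 31 Dec 2024: 38 days → £104500 × 1.45% × 38/366 = £157.3210
Total = £3762.8566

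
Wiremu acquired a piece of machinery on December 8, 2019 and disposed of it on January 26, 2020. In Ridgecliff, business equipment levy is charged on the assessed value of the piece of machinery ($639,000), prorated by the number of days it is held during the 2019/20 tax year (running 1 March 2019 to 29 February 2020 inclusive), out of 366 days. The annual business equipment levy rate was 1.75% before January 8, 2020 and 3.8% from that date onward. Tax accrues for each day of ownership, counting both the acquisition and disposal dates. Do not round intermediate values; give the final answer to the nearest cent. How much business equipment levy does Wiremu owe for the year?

December 8, 2019 – January 7, 2020: 31 days at 1.75% → $639,000 × 1.75% × 31/366 = $947.1516
January 8 – January 26, 2020: 19 days at 3.8% → $639,000 × 3.8% × 19/366 = $1,260.5410
Total = $2,207.6926

$2,207.69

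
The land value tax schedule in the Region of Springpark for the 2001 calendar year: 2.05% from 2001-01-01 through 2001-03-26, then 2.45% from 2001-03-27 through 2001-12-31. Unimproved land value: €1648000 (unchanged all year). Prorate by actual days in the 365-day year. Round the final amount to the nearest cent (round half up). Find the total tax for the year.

2001-01-01 to 2001-03-26: 85 days at 2.05% → €1648000 × 2.05% × 85/365 = €7867.5068
2001-03-27 to 2001-12-31: 280 days at 2.45% → €1648000 × 2.45% × 280/365 = €30973.3699
Total = €38840.8767

€38840.88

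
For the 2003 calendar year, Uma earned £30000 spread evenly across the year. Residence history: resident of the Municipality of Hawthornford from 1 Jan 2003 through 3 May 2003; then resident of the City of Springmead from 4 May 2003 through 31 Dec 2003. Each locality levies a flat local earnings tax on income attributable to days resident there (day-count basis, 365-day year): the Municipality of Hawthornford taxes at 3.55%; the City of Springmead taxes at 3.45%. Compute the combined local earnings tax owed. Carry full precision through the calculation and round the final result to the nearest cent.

The Municipality of Hawthornford, 1 Jan – 3 May 2003: 123 days → £30000 × 3.55% × 123/365 = £358.8904
The City of Springmead, 4 May – 31 Dec 2003: 242 days → £30000 × 3.45% × 242/365 = £686.2192
Total = £1045.1096

£1045.11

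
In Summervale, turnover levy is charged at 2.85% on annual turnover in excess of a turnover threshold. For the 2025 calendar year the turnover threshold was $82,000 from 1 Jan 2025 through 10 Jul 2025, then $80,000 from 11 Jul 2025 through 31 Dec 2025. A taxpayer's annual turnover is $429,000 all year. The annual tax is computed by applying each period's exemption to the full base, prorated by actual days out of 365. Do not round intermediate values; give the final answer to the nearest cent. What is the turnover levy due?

1 Jan – 10 Jul 2025: 191 days, exemption $82,000 → ($429,000 − $82,000) × 2.85% × 191/365 = $5,175.0534
11 Jul – 31 Dec 2025: 174 days, exemption $80,000 → ($429,000 − $80,000) × 2.85% × 174/365 = $4,741.6192
Total = $9,916.6726

$9,916.67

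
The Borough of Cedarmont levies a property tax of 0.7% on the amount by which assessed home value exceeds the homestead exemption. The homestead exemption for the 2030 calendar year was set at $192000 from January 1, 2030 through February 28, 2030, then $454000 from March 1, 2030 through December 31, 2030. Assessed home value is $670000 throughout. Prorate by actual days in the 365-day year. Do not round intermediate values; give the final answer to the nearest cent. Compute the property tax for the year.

January 1 – February 28, 2030: 59 days, exemption $192000 → ($670000 − $192000) × 0.7% × 59/365 = $540.8603
March 1 – December 31, 2030: 306 days, exemption $454000 → ($670000 − $454000) × 0.7% × 306/365 = $1267.5945
Total = $1808.4548

$1808.45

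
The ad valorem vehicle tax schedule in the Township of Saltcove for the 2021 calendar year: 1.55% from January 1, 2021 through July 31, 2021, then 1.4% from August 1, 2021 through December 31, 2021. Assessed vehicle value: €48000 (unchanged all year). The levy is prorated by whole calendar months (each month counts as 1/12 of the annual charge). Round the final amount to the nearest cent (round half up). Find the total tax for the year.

January 1 – July 31, 2021: 7 months at 1.55% → €48000 × 1.55% × 7/12 = €434.0000
August 1 – December 31, 2021: 5 months at 1.4% → €48000 × 1.4% × 5/12 = €280.0000
Total = €714.0000

€714.00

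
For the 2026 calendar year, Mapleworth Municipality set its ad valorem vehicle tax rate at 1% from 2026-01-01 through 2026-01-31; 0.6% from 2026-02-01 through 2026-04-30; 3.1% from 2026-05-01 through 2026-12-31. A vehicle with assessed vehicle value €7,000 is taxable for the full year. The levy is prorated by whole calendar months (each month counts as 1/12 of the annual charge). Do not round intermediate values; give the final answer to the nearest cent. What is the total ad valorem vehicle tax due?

2026-01-01 to 2026-01-31: 1 month at 1% → €7,000 × 1% × 1/12 = €5.8333
2026-02-01 to 2026-04-30: 3 months at 0.6% → €7,000 × 0.6% × 3/12 = €10.5000
2026-05-01 to 2026-12-31: 8 months at 3.1% → €7,000 × 3.1% × 8/12 = €144.6667
Total = €161.0000

€161.00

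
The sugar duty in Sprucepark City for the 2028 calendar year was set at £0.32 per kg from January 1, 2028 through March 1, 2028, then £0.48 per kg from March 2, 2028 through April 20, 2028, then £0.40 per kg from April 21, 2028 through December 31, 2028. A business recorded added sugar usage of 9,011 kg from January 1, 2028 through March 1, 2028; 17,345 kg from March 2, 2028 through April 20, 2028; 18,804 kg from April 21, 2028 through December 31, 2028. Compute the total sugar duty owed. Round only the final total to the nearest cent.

January 1 – March 1, 2028: 9,011 kg at £0.32/kg → £2,883.52
March 2 – April 20, 2028: 17,345 kg at £0.48/kg → £8,325.60
April 21 – December 31, 2028: 18,804 kg at £0.40/kg → £7,521.60

£18,730.72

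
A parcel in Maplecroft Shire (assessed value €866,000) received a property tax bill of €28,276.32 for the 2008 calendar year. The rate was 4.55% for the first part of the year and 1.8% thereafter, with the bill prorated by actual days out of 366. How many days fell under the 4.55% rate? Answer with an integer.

195 days

Let d = days at the first rate; then 366 − d days at the second rate.
€866,000 × [4.55%·d + 1.8%·(366−d)] / 366 = €28,276.32
Solving gives d = 195, so the new rate took effect on 14 Jul 2008.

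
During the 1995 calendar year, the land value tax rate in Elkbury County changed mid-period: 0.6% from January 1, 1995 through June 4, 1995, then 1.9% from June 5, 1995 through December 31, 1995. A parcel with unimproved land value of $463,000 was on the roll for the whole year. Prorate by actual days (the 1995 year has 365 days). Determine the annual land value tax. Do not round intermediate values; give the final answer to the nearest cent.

January 1 – June 4, 1995: 155 days at 0.6% → $463,000 × 0.6% × 155/365 = $1,179.6986
June 5 – December 31, 1995: 210 days at 1.9% → $463,000 × 1.9% × 210/365 = $5,061.2877
Total = $6,240.9863

$6,240.99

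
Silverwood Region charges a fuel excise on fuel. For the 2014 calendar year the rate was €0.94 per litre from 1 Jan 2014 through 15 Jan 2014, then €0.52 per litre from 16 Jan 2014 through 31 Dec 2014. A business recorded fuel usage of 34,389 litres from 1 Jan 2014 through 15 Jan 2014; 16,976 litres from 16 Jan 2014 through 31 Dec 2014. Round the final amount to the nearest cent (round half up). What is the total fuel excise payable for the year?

1 Jan – 15 Jan 2014: 34,389 litres at €0.94/litre → €32325.66
16 Jan – 31 Dec 2014: 16,976 litres at €0.52/litre → €8827.52

€41153.18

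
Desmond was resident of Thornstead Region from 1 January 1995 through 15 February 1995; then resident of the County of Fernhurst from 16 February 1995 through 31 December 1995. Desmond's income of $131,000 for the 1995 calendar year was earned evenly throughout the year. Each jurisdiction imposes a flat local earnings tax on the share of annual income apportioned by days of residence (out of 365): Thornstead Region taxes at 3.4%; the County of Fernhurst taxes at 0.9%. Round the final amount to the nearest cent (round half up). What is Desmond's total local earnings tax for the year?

Thornstead Region, 1 January – 15 February 1995: 46 days → $131,000 × 3.4% × 46/365 = $561.3260
The County of Fernhurst, 16 February – 31 December 1995: 319 days → $131,000 × 0.9% × 319/365 = $1,030.4137
Total = $1,591.7397

$1,591.74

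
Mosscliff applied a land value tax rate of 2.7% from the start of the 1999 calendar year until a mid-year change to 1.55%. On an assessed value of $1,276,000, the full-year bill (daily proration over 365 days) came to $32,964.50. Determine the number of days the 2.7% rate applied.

328 days

Let d = days at the first rate; then 365 − d days at the second rate.
$1,276,000 × [2.7%·d + 1.55%·(365−d)] / 365 = $32,964.50
Solving gives d = 328, so the new rate took effect on 25 November 1999.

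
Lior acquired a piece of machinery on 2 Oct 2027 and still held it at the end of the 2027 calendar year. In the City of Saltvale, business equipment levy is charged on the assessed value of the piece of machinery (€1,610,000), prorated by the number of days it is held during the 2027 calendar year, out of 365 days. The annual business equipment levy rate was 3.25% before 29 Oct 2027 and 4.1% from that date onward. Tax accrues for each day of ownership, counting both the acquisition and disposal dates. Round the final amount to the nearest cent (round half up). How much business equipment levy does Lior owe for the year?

€15,444.97

2 Oct – 28 Oct 2027: 27 days at 3.25% → €1,610,000 × 3.25% × 27/365 = €3,870.6164
29 Oct – 31 Dec 2027: 64 days at 4.1% → €1,610,000 × 4.1% × 64/365 = €11,574.3562
Total = €15,444.9726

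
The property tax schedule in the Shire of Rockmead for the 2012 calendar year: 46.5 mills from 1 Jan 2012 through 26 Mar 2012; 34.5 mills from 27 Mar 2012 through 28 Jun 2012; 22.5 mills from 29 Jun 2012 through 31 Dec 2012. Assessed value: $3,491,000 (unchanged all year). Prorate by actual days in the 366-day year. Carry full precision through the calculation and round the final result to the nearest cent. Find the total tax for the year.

1 Jan – 26 Mar 2012: 86 days at 46.5 mills → $3,491,000 × 4.65% × 86/366 = $38,143.4672
27 Mar – 28 Jun 2012: 94 days at 34.5 mills → $3,491,000 × 3.45% × 94/366 = $30,932.5492
29 Jun – 31 Dec 2012: 186 days at 22.5 mills → $3,491,000 × 2.25% × 186/366 = $39,917.5820
Total = $108,993.5984

$108,993.60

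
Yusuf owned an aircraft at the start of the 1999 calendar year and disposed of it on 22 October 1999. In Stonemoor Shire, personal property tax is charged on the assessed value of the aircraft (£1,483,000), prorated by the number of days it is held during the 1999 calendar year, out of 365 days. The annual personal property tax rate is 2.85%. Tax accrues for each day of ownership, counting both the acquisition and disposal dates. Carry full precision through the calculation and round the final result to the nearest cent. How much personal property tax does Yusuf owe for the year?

£34,159.79

Days held (1 January – 22 October 1999): 295 out of 365
Tax = £1,483,000 × 2.85% × 295/365 = £34,159.7877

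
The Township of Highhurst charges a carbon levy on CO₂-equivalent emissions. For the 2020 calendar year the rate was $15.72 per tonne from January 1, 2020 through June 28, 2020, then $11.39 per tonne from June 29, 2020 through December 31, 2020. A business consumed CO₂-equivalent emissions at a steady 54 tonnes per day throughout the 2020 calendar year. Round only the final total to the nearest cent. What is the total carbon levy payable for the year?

$267199.56

January 1 – June 28, 2020: 180 days × 54 tonnes/day = 9,720 tonnes at $15.72/tonne → $152798.40
June 29 – December 31, 2020: 186 days × 54 tonnes/day = 10,044 tonnes at $11.39/tonne → $114401.16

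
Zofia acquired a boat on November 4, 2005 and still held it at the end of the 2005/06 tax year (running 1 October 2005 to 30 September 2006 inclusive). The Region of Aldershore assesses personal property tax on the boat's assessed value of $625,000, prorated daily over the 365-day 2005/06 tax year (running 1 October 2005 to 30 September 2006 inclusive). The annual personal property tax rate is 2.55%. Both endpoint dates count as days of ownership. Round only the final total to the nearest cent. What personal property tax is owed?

$14,452.91

Days held (November 4, 2005 – September 30, 2006): 331 out of 365
Tax = $625,000 × 2.55% × 331/365 = $14,452.9110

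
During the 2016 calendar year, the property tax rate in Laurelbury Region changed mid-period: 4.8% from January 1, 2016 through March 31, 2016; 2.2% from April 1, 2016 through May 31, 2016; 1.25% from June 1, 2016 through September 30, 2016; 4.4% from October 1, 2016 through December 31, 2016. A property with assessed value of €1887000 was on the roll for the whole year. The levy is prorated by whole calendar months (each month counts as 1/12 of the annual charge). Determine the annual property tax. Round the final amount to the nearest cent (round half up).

January 1 – March 31, 2016: 3 months at 4.8% → €1887000 × 4.8% × 3/12 = €22644.0000
April 1 – May 31, 2016: 2 months at 2.2% → €1887000 × 2.2% × 2/12 = €6919.0000
June 1 – September 30, 2016: 4 months at 1.25% → €1887000 × 1.25% × 4/12 = €7862.5000
October 1 – December 31, 2016: 3 months at 4.4% → €1887000 × 4.4% × 3/12 = €20757.0000
Total = €58182.5000

€58182.50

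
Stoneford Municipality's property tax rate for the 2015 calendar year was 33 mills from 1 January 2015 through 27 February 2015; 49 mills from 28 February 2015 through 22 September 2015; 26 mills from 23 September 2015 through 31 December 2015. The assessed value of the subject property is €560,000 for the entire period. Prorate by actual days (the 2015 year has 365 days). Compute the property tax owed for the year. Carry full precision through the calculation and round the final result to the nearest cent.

€22,487.45

1 January – 27 February 2015: 58 days at 33 mills → €560,000 × 3.3% × 58/365 = €2,936.5479
28 February – 22 September 2015: 207 days at 49 mills → €560,000 × 4.9% × 207/365 = €15,561.8630
23 September – 31 December 2015: 100 days at 26 mills → €560,000 × 2.6% × 100/365 = €3,989.0411
Total = €22,487.4521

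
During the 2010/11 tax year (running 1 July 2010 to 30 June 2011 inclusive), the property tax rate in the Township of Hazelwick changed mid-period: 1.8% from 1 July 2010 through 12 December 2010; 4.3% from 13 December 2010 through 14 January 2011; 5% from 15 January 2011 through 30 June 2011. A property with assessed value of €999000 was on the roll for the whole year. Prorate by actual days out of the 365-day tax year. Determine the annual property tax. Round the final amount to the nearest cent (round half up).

1 July – 12 December 2010: 165 days at 1.8% → €999000 × 1.8% × 165/365 = €8128.8493
13 December 2010 – 14 January 2011: 33 days at 4.3% → €999000 × 4.3% × 33/365 = €3883.7836
15 January – 30 June 2011: 167 days at 5% → €999000 × 5% × 167/365 = €22853.8356
Total = €34866.4685

€34866.47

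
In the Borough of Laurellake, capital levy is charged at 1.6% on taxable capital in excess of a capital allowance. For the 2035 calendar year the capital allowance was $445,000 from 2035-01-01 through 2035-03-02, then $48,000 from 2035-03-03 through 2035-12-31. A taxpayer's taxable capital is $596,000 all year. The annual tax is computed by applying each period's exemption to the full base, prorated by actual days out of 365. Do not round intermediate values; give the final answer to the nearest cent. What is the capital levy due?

2035-01-01 to 2035-03-02: 61 days, exemption $445,000 → ($596,000 − $445,000) × 1.6% × 61/365 = $403.7699
2035-03-03 to 2035-12-31: 304 days, exemption $48,000 → ($596,000 − $48,000) × 1.6% × 304/365 = $7,302.6630
Total = $7,706.4329

$7,706.43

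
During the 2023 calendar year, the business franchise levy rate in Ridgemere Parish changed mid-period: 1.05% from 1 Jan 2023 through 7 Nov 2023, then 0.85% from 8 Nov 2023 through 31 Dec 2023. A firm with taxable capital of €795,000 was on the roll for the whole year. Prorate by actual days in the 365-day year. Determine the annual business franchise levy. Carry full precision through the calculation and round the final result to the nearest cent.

€8,112.27

1 Jan – 7 Nov 2023: 311 days at 1.05% → €795,000 × 1.05% × 311/365 = €7,112.5274
8 Nov – 31 Dec 2023: 54 days at 0.85% → €795,000 × 0.85% × 54/365 = €999.7397
Total = €8,112.2671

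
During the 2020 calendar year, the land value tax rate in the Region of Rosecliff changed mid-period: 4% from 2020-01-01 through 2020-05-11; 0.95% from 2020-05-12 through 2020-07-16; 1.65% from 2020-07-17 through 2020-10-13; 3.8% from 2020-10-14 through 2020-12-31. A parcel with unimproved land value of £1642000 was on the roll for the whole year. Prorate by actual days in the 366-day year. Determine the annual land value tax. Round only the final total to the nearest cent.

£46556.98

2020-01-01 to 2020-05-11: 132 days at 4% → £1642000 × 4% × 132/366 = £23687.8689
2020-05-12 to 2020-07-16: 66 days at 0.95% → £1642000 × 0.95% × 66/366 = £2812.9344
2020-07-17 to 2020-10-13: 89 days at 1.65% → £1642000 × 1.65% × 89/366 = £6588.1885
2020-10-14 to 2020-12-31: 79 days at 3.8% → £1642000 × 3.8% × 79/366 = £13467.9891
Total = £46556.9809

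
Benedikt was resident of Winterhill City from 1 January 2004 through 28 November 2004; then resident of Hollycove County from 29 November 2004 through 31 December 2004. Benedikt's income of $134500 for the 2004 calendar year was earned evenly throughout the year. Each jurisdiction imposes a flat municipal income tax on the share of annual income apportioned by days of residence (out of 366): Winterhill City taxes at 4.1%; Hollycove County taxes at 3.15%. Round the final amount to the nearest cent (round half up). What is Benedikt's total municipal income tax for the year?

$5399.29

Winterhill City, 1 January – 28 November 2004: 333 days → $134500 × 4.1% × 333/366 = $5017.2910
Hollycove County, 29 November – 31 December 2004: 33 days → $134500 × 3.15% × 33/366 = $382.0020
Total = $5399.2930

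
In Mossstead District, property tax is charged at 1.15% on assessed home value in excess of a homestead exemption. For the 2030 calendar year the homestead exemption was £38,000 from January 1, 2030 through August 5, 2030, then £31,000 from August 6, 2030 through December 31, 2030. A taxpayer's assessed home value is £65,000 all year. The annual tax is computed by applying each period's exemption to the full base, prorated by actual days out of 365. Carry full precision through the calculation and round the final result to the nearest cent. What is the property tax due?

£343.14

January 1 – August 5, 2030: 217 days, exemption £38,000 → (£65,000 − £38,000) × 1.15% × 217/365 = £184.5986
August 6 – December 31, 2030: 148 days, exemption £31,000 → (£65,000 − £31,000) × 1.15% × 148/365 = £158.5425
Total = £343.1411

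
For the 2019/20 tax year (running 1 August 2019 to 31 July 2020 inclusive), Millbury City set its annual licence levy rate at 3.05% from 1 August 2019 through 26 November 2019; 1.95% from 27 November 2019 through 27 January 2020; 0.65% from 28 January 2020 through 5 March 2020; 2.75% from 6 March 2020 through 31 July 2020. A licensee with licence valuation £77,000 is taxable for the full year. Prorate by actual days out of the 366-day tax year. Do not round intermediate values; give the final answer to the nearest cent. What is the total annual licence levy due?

£1,919.74

1 August – 26 November 2019: 118 days at 3.05% → £77,000 × 3.05% × 118/366 = £757.1667
27 November 2019 – 27 January 2020: 62 days at 1.95% → £77,000 × 1.95% × 62/366 = £254.3525
28 January – 5 March 2020: 38 days at 0.65% → £77,000 × 0.65% × 38/366 = £51.9645
6 March – 31 July 2020: 148 days at 2.75% → £77,000 × 2.75% × 148/366 = £856.2568
Total = £1,919.7404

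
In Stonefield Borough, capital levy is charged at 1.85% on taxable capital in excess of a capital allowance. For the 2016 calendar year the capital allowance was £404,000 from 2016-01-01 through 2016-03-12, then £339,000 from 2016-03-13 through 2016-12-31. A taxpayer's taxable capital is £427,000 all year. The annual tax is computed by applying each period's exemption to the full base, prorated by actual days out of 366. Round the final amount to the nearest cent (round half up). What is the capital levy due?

2016-01-01 to 2016-03-12: 72 days, exemption £404,000 → (£427,000 − £404,000) × 1.85% × 72/366 = £83.7049
2016-03-13 to 2016-12-31: 294 days, exemption £339,000 → (£427,000 − £339,000) × 1.85% × 294/366 = £1,307.7377
Total = £1,391.4426

£1,391.44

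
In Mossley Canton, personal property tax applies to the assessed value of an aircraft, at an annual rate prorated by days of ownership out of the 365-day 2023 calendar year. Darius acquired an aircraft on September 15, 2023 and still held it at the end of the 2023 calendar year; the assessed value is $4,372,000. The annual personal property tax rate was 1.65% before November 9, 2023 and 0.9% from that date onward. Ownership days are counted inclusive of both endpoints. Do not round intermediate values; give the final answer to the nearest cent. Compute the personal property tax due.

September 15 – November 8, 2023: 55 days at 1.65% → $4,372,000 × 1.65% × 55/365 = $10,870.1096
November 9 – December 31, 2023: 53 days at 0.9% → $4,372,000 × 0.9% × 53/365 = $5,713.5452
Total = $16,583.6548

$16,583.65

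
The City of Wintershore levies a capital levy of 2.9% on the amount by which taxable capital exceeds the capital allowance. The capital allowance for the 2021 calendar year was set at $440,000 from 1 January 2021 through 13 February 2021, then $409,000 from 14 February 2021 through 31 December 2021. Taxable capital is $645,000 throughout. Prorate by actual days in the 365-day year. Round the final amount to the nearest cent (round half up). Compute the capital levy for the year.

1 January – 13 February 2021: 44 days, exemption $440,000 → ($645,000 − $440,000) × 2.9% × 44/365 = $716.6575
14 February – 31 December 2021: 321 days, exemption $409,000 → ($645,000 − $409,000) × 2.9% × 321/365 = $6,018.9699
Total = $6,735.6274

$6,735.63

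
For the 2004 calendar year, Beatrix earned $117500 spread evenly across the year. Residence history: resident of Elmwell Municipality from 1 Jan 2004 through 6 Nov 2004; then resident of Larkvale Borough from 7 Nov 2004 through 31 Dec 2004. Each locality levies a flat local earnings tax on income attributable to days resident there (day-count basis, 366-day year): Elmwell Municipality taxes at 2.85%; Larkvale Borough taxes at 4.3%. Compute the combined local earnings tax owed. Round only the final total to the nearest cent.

Elmwell Municipality, 1 Jan – 6 Nov 2004: 311 days → $117500 × 2.85% × 311/366 = $2845.5225
Larkvale Borough, 7 Nov – 31 Dec 2004: 55 days → $117500 × 4.3% × 55/366 = $759.2555
Total = $3604.7780

$3604.78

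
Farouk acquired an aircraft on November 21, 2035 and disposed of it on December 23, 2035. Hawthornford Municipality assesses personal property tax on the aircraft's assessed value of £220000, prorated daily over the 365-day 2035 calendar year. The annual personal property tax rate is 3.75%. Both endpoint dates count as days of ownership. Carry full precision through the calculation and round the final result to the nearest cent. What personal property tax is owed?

Days held (November 21 – December 23, 2035): 33 out of 365
Tax = £220000 × 3.75% × 33/365 = £745.8904

£745.89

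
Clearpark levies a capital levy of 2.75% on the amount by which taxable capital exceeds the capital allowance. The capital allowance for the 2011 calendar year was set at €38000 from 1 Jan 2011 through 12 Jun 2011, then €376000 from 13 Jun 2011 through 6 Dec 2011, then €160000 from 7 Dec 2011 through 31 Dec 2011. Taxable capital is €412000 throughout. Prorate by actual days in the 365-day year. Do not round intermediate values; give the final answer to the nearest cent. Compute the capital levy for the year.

€5547.77

1 Jan – 12 Jun 2011: 163 days, exemption €38000 → (€412000 − €38000) × 2.75% × 163/365 = €4593.0274
13 Jun – 6 Dec 2011: 177 days, exemption €376000 → (€412000 − €376000) × 2.75% × 177/365 = €480.0822
7 Dec – 31 Dec 2011: 25 days, exemption €160000 → (€412000 − €160000) × 2.75% × 25/365 = €474.6575
Total = €5547.7671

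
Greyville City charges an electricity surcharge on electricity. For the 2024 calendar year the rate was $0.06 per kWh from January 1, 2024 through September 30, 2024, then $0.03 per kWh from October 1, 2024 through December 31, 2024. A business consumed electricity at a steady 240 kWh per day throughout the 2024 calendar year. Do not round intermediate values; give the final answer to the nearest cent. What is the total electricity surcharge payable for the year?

January 1 – September 30, 2024: 274 days × 240 kWh/day = 65,760 kWh at $0.06/kWh → $3945.60
October 1 – December 31, 2024: 92 days × 240 kWh/day = 22,080 kWh at $0.03/kWh → $662.40

$4608.00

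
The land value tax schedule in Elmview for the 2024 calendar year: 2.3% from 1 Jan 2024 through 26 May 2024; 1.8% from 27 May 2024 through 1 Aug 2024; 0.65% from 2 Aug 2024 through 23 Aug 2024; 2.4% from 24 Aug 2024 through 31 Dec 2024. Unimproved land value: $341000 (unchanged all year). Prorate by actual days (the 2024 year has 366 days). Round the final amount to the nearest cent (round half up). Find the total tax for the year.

1 Jan – 26 May 2024: 147 days at 2.3% → $341000 × 2.3% × 147/366 = $3150.0574
27 May – 1 Aug 2024: 67 days at 1.8% → $341000 × 1.8% × 67/366 = $1123.6230
2 Aug – 23 Aug 2024: 22 days at 0.65% → $341000 × 0.65% × 22/366 = $133.2322
24 Aug – 31 Dec 2024: 130 days at 2.4% → $341000 × 2.4% × 130/366 = $2906.8852
Total = $7313.7978

$7313.80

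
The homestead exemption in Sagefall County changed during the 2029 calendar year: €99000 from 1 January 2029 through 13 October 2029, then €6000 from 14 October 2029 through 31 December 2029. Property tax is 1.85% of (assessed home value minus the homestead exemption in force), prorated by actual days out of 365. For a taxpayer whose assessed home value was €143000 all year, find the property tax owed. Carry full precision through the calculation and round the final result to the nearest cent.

€1186.38

1 January – 13 October 2029: 286 days, exemption €99000 → (€143000 − €99000) × 1.85% × 286/365 = €637.8192
14 October – 31 December 2029: 79 days, exemption €6000 → (€143000 − €6000) × 1.85% × 79/365 = €548.5630
Total = €1186.3822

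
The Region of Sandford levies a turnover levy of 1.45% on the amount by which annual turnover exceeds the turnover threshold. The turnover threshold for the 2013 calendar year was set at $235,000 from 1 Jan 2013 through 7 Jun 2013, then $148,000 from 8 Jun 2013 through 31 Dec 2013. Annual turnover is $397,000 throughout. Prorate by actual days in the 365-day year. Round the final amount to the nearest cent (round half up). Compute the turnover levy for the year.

1 Jan – 7 Jun 2013: 158 days, exemption $235,000 → ($397,000 − $235,000) × 1.45% × 158/365 = $1,016.8274
8 Jun – 31 Dec 2013: 207 days, exemption $148,000 → ($397,000 − $148,000) × 1.45% × 207/365 = $2,047.5986
Total = $3,064.4260

$3,064.43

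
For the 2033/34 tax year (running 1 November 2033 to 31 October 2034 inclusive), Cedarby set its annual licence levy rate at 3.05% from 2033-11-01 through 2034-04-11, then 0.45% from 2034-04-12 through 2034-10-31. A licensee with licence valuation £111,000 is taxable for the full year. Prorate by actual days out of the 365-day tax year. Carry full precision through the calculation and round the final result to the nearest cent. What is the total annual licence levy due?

£1,780.41

2033-11-01 to 2034-04-11: 162 days at 3.05% → £111,000 × 3.05% × 162/365 = £1,502.6055
2034-04-12 to 2034-10-31: 203 days at 0.45% → £111,000 × 0.45% × 203/365 = £277.8041
Total = £1,780.4096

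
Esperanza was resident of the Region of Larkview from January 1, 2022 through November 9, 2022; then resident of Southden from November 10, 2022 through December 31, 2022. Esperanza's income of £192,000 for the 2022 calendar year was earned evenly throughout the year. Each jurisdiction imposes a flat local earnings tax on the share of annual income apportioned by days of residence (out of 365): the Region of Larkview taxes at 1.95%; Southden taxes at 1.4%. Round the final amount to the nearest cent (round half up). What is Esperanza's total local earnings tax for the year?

£3,593.56

The Region of Larkview, January 1 – November 9, 2022: 313 days → £192,000 × 1.95% × 313/365 = £3,210.6082
Southden, November 10 – December 31, 2022: 52 days → £192,000 × 1.4% × 52/365 = £382.9479
Total = £3,593.5562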